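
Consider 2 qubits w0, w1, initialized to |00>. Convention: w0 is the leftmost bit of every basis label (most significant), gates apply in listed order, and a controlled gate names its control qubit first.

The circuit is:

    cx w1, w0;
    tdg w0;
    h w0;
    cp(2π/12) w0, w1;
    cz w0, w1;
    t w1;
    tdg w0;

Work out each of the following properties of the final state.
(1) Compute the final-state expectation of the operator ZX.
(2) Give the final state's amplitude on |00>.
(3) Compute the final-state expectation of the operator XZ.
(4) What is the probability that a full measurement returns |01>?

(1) The observable ZX averages to 0.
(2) The final state's coefficient on |00> equals sqrt(2)/2.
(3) The expectation value of XZ is sqrt(2)/2.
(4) A full measurement returns |01> with probability 0.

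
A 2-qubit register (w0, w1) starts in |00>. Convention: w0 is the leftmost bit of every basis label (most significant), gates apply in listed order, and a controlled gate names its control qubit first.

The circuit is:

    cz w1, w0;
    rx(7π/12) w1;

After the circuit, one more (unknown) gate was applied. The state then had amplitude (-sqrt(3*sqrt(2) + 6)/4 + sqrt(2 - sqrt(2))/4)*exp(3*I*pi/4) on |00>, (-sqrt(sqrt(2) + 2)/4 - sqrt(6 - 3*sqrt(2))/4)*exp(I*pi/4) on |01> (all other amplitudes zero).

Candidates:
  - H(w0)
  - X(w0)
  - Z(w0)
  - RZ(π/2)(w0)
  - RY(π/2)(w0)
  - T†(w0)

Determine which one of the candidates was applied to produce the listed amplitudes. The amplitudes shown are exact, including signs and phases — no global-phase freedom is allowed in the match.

The unique candidate consistent with the amplitudes is RZ(π/2)(w0).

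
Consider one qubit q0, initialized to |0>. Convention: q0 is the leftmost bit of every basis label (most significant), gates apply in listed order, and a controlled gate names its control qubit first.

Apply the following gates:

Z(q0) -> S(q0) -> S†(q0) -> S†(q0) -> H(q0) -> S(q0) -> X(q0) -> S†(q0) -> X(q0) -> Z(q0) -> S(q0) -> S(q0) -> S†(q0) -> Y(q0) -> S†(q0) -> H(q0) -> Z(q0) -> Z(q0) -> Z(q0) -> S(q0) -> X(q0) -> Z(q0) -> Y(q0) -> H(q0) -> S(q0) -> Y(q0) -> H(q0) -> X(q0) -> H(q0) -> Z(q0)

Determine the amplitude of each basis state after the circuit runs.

The final amplitudes are sqrt(2)/2 on |0>, sqrt(2)*I/2 on |1>. Key observation: the block from step 27 through step 30 cancels to the identity and can be dropped.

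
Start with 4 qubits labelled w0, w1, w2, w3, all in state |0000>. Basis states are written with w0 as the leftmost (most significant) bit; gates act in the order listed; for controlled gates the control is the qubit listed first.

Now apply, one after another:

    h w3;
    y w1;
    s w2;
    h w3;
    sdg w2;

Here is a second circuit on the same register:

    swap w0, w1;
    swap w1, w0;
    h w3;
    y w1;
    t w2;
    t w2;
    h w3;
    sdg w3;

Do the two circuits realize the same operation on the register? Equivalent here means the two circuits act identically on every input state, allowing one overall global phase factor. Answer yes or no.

No: there is an input state on which the two circuits produce genuinely different outputs (not merely differing by a phase).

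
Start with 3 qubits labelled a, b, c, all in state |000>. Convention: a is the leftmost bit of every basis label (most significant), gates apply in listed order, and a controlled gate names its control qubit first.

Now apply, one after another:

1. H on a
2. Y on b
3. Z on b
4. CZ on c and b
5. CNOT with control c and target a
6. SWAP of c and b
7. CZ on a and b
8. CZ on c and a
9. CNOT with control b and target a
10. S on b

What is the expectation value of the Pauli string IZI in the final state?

The expectation value of IZI is 1.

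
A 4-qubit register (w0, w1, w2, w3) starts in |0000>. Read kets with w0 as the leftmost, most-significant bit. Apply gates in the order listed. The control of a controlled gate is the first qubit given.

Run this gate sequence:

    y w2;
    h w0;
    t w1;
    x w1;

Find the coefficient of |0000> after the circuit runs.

The final state's coefficient on |0000> equals 0.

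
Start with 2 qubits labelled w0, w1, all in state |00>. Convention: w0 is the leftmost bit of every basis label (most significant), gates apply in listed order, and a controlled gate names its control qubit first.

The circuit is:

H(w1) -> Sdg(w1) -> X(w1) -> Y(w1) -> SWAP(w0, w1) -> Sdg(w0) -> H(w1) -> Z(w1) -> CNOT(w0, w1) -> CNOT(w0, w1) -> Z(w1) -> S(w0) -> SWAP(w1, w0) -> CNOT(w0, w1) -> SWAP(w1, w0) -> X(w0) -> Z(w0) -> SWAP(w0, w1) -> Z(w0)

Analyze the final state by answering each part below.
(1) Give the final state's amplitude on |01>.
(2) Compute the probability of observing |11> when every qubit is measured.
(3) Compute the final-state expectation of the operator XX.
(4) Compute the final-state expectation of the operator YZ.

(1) The final state's coefficient on |01> equals I/2. Key observation: gates 8-11 undo each other exactly, leaving only the rest of the circuit to track.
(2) A full measurement returns |11> with probability 1/4.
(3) In the final state, XX has expectation 1.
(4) The expectation value of YZ is 1.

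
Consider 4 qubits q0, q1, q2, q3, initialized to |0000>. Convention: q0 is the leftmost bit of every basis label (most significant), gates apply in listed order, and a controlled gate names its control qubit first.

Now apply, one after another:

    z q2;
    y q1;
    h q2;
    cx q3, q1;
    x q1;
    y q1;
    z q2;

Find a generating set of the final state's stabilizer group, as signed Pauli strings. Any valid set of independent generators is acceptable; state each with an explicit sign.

The stabilizer group can be generated by -IIXI, +ZIII, -IZII, +IIIZ, among other valid generating sets.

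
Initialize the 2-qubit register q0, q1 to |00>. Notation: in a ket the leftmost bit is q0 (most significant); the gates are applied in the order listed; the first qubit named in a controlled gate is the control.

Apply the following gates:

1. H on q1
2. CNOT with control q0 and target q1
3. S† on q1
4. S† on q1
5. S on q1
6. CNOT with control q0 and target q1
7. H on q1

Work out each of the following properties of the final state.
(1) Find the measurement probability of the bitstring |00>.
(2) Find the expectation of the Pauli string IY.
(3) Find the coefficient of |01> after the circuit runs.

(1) A full measurement returns |00> with probability 1/2.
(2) In the final state, IY has expectation 1.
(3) |01> carries amplitude 1/2 + I/2 in the final state.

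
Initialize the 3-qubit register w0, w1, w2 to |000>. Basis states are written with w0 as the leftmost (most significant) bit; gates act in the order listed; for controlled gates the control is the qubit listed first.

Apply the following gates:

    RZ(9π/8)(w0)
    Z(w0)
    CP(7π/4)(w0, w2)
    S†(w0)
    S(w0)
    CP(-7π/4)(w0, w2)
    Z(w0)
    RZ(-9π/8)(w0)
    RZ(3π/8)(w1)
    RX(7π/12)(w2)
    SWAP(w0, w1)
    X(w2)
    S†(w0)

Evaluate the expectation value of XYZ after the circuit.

The expectation value of XYZ is 0. Key observation: the block from step 1 through step 8 cancels to the identity and can be dropped.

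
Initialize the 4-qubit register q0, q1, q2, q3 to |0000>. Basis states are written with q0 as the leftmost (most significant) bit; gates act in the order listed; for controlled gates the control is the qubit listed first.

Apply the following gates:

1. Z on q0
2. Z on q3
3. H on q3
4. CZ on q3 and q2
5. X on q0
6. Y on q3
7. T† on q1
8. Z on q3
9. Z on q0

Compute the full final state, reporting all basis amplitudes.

The final amplitudes are sqrt(2)*I/2 on |1000>, sqrt(2)*I/2 on |1001>, and 0 on every other basis state.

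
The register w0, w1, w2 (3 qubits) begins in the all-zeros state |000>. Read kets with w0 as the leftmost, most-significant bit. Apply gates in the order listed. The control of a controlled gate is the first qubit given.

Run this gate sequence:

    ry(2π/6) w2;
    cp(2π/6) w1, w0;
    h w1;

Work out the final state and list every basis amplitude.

The final amplitudes are sqrt(6)/4 on |000>, sqrt(2)/4 on |001>, sqrt(6)/4 on |010>, sqrt(2)/4 on |011>, 0 on |100>, 0 on |101>, 0 on |110>, 0 on |111>.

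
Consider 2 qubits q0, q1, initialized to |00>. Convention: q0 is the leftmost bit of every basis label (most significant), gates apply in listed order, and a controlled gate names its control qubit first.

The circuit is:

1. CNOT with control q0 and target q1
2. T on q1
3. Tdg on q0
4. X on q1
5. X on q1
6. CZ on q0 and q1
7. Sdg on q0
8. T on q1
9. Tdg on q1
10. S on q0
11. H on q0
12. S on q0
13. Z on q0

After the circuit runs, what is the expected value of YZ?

In the final state, YZ has expectation -1. Key observation: steps 7-10 multiply out to the identity, so the circuit reduces to the remaining gates.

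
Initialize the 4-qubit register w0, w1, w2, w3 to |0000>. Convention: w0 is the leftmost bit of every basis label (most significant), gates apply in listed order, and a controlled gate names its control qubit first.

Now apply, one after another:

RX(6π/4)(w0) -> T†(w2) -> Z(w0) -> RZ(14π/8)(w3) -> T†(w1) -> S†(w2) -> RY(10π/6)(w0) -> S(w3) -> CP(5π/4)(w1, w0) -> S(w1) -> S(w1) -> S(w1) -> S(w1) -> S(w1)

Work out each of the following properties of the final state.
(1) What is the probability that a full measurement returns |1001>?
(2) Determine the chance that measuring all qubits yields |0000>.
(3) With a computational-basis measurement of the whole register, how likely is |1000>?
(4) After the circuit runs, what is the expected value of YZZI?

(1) The probability of measuring |1001> is 0.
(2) Outcome |0000> occurs with probability 1/2.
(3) A full measurement returns |1000> with probability 1/2.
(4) The observable YZZI averages to -1.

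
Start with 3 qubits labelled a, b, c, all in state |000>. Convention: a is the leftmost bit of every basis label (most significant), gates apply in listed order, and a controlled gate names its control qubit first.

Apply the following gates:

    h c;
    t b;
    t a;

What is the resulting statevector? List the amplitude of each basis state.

The resulting statevector has amplitude sqrt(2)/2 on |000>, sqrt(2)/2 on |001>, and 0 on every other basis state.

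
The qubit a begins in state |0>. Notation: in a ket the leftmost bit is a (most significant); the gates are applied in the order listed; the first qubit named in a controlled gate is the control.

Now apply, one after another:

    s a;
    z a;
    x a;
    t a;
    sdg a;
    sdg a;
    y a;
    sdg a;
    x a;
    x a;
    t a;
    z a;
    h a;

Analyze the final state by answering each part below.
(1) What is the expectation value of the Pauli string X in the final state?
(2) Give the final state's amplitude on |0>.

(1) In the final state, X has expectation 1.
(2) The final state's coefficient on |0> equals sqrt(2)*exp(3*I*pi/4)/2.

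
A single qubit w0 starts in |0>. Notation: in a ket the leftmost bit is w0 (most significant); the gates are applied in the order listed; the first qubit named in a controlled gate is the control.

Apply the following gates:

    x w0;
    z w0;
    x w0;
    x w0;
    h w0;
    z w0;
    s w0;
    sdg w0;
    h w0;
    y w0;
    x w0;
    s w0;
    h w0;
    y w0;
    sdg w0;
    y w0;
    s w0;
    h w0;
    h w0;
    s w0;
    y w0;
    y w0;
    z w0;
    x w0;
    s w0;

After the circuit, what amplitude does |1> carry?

The amplitude on |1> is -sqrt(2)*I/2.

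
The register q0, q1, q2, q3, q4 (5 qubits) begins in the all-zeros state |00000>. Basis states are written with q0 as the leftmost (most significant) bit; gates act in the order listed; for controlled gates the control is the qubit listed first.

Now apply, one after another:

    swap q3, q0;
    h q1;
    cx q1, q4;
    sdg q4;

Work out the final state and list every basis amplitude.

The final amplitudes are sqrt(2)/2 on |00000>, -sqrt(2)*I/2 on |01001>, and 0 on every other basis state.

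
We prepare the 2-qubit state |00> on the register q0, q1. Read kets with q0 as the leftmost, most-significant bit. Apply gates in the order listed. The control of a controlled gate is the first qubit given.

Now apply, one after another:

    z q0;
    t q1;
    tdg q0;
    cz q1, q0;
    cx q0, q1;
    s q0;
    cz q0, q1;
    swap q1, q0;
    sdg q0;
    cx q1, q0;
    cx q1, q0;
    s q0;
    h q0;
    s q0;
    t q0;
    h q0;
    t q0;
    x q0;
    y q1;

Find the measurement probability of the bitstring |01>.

The probability of measuring |01> is sqrt(2)/4 + 1/2. Key observation: the block from step 9 through step 12 cancels to the identity and can be dropped.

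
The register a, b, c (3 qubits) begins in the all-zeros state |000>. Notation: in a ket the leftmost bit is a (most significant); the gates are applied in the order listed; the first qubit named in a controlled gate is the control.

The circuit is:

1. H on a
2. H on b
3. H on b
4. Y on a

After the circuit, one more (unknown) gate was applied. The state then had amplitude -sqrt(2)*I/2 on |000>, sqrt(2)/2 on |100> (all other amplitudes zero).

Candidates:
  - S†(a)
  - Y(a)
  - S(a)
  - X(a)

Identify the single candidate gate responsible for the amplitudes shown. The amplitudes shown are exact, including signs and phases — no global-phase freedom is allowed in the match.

The applied gate was S†(a).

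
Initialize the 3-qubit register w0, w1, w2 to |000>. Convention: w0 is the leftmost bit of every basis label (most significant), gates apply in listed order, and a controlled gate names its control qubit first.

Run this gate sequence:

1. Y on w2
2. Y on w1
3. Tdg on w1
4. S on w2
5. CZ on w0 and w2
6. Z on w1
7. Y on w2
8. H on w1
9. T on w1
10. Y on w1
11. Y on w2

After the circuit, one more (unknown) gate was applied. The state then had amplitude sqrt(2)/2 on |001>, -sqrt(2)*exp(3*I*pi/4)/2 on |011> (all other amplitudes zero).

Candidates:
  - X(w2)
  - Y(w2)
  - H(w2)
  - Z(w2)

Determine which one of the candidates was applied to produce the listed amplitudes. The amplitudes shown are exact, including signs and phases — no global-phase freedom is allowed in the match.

The unique candidate consistent with the amplitudes is Z(w2).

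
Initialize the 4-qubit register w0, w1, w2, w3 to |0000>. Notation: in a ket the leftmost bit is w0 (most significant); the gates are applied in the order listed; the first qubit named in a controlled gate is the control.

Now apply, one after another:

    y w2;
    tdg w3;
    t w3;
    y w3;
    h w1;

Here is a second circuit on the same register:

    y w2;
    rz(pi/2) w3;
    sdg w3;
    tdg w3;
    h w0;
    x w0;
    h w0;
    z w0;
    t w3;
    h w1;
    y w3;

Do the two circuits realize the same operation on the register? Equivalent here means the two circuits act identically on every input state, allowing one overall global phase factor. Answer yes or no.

Yes — the two circuits implement the same unitary up to a global phase.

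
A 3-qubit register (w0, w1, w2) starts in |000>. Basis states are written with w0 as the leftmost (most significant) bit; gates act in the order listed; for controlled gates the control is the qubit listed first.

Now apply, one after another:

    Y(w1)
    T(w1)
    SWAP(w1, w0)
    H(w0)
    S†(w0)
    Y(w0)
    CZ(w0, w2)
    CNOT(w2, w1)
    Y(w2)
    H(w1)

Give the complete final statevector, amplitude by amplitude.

The resulting statevector has amplitude 0 on |000>, -exp(I*pi/4)/2 on |001>, 0 on |010>, -exp(I*pi/4)/2 on |011>, 0 on |100>, -exp(3*I*pi/4)/2 on |101>, 0 on |110>, -exp(3*I*pi/4)/2 on |111>.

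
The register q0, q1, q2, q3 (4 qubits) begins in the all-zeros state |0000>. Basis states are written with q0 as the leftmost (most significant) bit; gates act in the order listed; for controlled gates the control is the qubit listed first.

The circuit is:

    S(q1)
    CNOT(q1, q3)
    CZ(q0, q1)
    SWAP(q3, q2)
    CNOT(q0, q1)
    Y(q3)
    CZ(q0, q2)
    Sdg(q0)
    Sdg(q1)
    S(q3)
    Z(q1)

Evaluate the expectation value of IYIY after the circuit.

In the final state, IYIY has expectation 0.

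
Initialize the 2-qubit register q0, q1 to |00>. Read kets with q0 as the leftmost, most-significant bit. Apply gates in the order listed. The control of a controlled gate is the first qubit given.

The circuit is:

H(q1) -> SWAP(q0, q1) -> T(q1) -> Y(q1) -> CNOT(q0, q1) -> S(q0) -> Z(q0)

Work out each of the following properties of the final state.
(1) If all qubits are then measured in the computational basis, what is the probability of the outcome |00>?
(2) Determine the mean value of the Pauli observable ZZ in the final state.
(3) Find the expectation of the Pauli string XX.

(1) The probability of measuring |00> is 0.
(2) In the final state, ZZ has expectation -1.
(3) In the final state, XX has expectation 0.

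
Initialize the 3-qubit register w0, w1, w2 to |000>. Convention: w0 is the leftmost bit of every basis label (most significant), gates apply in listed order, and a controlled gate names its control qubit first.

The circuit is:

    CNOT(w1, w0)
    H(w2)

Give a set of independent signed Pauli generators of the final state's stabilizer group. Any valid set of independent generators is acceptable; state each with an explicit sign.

One valid set of independent stabilizer generators is +IIX, +ZII, +IZI (any independent generating set of the same group is equally correct).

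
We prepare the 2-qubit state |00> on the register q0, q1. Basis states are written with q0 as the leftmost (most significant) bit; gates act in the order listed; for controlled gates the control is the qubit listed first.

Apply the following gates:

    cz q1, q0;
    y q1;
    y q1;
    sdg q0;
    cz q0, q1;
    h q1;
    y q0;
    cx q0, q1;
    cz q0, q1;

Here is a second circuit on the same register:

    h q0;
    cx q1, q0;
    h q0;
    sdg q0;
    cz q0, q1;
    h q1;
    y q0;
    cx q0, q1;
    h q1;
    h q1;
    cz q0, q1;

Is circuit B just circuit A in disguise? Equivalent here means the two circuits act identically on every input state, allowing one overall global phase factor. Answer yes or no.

Yes: on every input state the two circuits agree up to one overall phase factor.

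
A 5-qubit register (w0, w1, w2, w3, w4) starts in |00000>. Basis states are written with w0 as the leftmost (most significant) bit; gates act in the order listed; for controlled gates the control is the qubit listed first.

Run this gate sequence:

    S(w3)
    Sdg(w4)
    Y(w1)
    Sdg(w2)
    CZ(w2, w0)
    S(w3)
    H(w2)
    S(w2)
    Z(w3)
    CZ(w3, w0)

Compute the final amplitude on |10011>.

The amplitude on |10011> is 0.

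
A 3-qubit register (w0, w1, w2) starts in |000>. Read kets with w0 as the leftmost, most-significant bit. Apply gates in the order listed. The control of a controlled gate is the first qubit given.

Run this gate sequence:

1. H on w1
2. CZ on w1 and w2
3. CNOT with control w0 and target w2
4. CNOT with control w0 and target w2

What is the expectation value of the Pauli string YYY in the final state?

In the final state, YYY has expectation 0.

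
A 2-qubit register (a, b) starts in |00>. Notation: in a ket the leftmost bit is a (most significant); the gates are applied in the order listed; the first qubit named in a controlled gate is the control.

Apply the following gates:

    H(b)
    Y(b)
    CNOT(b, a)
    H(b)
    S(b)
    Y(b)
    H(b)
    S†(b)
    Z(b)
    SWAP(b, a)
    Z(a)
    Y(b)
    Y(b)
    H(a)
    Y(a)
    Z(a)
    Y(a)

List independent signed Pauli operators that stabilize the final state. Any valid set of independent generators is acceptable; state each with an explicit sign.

The final state is stabilized by the group generated by +XY, -ZZ; other independent generating sets are equally valid.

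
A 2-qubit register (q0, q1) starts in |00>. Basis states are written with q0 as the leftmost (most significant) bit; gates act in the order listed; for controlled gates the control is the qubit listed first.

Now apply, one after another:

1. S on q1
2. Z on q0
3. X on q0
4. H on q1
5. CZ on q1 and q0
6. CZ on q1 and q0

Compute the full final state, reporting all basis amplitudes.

The final amplitudes are 0 on |00>, 0 on |01>, sqrt(2)/2 on |10>, sqrt(2)/2 on |11>.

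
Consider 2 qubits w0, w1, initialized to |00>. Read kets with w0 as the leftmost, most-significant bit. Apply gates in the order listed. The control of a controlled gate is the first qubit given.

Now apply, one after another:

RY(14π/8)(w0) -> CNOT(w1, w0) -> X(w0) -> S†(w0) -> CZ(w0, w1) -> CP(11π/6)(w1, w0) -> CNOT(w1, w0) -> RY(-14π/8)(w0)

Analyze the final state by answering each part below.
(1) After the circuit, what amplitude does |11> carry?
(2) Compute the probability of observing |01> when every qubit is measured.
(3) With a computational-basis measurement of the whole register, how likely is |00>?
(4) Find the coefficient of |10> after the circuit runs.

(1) The amplitude on |11> is 0.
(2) A full measurement returns |01> with probability 0.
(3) A full measurement returns |00> with probability 1/4.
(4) |10> carries amplitude (1 - I)*(sqrt(2) - 2*I)/4 in the final state.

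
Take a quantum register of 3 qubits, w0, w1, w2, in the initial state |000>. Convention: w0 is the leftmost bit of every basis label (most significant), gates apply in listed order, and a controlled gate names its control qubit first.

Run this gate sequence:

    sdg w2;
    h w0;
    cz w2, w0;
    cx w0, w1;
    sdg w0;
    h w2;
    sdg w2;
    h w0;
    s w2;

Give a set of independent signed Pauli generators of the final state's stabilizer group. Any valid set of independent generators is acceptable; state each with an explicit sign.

One valid set of independent stabilizer generators is +XZI, -ZYI, +IIX (any independent generating set of the same group is equally correct).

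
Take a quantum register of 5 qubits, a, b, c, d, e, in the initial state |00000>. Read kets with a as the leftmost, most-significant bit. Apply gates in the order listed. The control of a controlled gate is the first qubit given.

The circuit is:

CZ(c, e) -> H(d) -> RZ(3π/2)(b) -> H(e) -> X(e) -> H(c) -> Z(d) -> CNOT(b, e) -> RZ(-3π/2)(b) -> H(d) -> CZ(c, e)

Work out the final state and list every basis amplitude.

The resulting statevector has amplitude 1/2 on |00010>, 1/2 on |00011>, 1/2 on |00110>, -1/2 on |00111>, and 0 on every other basis state.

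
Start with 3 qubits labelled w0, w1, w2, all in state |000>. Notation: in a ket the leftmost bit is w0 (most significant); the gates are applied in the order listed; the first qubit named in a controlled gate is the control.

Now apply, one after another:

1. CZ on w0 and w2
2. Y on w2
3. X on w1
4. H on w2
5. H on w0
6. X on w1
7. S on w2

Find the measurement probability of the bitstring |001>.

The probability of measuring |001> is 1/4.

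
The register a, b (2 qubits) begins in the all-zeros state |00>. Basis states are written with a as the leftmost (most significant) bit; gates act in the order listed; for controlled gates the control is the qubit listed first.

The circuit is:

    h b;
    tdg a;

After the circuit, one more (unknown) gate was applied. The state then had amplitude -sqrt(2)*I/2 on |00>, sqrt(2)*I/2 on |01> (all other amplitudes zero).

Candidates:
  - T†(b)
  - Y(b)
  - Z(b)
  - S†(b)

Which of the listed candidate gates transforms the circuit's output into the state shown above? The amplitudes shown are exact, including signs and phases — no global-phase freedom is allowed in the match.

The unique candidate consistent with the amplitudes is Y(b).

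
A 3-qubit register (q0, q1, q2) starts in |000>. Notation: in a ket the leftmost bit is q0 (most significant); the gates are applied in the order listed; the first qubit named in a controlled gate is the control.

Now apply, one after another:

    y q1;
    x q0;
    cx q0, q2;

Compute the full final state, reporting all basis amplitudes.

The final amplitudes are I on |111>, and 0 on every other basis state.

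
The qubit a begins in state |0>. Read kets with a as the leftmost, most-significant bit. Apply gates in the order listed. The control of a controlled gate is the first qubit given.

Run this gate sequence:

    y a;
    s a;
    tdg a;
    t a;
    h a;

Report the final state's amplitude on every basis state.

The resulting statevector has amplitude -sqrt(2)/2 on |0>, sqrt(2)/2 on |1>.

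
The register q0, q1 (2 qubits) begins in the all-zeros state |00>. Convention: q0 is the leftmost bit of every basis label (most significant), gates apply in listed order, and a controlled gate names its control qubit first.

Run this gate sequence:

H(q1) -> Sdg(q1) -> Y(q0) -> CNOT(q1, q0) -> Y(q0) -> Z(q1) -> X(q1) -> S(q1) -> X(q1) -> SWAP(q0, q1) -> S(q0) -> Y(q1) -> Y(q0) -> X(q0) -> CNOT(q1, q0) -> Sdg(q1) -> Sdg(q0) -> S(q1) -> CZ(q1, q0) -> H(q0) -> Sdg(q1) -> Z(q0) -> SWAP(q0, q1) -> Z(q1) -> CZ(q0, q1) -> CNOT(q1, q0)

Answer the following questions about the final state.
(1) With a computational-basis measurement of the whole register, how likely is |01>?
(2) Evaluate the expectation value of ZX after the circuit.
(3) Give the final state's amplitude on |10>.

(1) Outcome |01> occurs with probability 1/4.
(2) The observable ZX averages to -1.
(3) The amplitude on |10> is -I/2.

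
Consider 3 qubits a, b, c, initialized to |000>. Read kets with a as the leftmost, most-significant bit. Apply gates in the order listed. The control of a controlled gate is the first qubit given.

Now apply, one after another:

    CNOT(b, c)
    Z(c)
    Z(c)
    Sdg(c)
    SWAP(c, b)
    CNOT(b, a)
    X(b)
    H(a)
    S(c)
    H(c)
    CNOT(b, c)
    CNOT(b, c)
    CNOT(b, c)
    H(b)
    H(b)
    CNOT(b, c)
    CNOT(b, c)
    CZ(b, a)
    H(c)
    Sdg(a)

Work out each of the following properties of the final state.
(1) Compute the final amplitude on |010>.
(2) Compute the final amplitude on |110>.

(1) The amplitude on |010> is sqrt(2)/2. Key observation: the block from step 12 through step 17 cancels to the identity and can be dropped.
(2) |110> carries amplitude sqrt(2)*I/2 in the final state.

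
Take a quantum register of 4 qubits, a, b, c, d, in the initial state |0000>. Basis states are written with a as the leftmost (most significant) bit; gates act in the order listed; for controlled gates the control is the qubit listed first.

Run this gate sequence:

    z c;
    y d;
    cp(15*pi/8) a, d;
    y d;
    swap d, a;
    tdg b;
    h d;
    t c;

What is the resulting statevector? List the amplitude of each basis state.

After the circuit, the state carries amplitude sqrt(2)/2 on |0000>, sqrt(2)/2 on |0001>, and 0 on every other basis state.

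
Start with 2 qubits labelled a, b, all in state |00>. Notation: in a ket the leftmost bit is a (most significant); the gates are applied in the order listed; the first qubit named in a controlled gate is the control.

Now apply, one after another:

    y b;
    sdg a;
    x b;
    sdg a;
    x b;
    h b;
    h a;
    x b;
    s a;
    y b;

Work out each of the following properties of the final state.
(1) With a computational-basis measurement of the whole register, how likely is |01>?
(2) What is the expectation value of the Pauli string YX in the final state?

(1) A full measurement returns |01> with probability 1/4.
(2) The observable YX averages to 1.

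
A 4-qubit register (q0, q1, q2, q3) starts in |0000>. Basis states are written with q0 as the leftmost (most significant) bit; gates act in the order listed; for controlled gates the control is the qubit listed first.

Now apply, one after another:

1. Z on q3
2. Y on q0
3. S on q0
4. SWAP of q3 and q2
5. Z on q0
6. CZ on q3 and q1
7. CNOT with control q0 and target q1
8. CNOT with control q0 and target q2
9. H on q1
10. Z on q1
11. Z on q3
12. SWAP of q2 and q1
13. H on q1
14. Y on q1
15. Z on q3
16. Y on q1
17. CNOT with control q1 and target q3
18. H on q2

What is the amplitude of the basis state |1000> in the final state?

The final state's coefficient on |1000> equals sqrt(2)/2.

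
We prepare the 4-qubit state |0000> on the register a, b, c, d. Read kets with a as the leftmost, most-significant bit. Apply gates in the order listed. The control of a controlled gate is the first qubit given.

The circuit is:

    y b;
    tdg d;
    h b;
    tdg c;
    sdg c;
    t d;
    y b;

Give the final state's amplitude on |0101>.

|0101> carries amplitude 0 in the final state.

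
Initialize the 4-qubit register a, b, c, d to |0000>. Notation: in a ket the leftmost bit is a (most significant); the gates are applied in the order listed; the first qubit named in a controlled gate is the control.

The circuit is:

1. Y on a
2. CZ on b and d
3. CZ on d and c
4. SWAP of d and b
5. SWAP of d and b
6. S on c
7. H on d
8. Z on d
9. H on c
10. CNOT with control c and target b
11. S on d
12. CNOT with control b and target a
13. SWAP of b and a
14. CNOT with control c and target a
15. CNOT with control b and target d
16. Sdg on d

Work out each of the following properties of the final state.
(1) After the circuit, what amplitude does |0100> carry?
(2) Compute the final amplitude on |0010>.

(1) |0100> carries amplitude 1/2 in the final state. Key observation: the block from step 4 through step 5 cancels to the identity and can be dropped.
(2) The amplitude on |0010> is I/2.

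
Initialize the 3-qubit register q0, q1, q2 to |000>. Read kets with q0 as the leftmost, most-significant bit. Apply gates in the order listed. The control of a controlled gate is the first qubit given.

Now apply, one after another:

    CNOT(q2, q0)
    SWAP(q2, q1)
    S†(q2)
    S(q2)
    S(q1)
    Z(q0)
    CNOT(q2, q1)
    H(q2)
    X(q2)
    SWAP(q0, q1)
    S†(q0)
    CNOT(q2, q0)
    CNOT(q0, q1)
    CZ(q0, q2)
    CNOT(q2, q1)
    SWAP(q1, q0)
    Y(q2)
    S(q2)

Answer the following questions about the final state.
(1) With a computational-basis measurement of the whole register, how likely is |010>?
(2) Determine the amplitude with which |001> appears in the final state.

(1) Outcome |010> occurs with probability 1/2.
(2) The final state's coefficient on |001> equals -sqrt(2)/2.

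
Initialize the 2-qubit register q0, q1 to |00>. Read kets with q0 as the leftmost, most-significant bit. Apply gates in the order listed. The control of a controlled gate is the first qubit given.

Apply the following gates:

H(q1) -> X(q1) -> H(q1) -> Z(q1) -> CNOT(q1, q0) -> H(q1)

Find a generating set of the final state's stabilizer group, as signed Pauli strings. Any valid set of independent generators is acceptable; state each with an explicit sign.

One valid set of independent stabilizer generators is +IX, +ZI (any independent generating set of the same group is equally correct). Key observation: the block from step 1 through step 4 cancels to the identity and can be dropped.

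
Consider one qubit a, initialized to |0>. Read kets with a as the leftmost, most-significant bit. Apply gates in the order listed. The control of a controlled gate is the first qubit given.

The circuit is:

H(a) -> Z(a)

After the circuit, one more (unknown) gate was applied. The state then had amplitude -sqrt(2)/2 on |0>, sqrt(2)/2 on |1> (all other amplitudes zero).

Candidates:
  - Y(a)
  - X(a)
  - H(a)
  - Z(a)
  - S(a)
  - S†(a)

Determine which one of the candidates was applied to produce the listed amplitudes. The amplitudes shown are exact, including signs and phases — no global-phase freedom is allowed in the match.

The unique candidate consistent with the amplitudes is X(a).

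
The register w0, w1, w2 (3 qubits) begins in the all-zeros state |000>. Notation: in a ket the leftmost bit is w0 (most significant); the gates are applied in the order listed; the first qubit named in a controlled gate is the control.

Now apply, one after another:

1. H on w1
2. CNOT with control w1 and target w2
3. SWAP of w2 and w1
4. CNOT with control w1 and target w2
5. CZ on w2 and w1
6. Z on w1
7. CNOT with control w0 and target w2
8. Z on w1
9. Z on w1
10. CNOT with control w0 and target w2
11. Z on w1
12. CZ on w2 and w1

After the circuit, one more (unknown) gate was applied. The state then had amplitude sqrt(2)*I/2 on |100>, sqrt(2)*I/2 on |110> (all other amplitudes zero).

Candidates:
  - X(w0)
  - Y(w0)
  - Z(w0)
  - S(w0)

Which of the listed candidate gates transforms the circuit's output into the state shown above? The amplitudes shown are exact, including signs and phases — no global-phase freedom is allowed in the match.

The unique candidate consistent with the amplitudes is Y(w0). Key observation: gates 5-12 undo each other exactly, leaving only the rest of the circuit to track.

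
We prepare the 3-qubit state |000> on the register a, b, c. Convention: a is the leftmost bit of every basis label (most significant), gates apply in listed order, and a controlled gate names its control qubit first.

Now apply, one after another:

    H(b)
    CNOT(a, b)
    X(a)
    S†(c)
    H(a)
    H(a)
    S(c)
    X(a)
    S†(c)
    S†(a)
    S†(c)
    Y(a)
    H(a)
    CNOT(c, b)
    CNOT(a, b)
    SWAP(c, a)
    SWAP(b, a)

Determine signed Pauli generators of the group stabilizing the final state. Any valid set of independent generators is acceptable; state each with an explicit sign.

The final state is stabilized by the group generated by +XII, -IIX, +IZI; other independent generating sets are equally valid. Key observation: steps 3-8 multiply out to the identity, so the circuit reduces to the remaining gates.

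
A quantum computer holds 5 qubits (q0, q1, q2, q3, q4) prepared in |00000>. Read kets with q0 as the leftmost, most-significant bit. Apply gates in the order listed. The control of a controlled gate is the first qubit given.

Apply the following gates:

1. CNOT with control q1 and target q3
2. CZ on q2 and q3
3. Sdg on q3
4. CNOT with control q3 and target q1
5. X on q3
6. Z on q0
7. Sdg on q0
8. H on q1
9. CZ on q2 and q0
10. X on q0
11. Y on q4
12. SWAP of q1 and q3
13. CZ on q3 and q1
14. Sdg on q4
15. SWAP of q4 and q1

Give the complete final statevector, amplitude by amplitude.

After the circuit, the state carries amplitude sqrt(2)/2 on |11001>, -sqrt(2)/2 on |11011>, and 0 on every other basis state.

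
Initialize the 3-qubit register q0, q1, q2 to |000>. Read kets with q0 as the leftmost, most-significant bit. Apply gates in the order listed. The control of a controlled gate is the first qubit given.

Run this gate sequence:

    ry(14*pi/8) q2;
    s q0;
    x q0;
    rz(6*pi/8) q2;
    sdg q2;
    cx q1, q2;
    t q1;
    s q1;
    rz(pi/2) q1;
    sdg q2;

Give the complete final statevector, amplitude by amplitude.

The resulting statevector has amplitude sqrt(sqrt(2) + 2)*exp(3*I*pi/8)/2 on |100>, -sqrt(2 - sqrt(2))*exp(I*pi/8)/2 on |101>, and 0 on every other basis state.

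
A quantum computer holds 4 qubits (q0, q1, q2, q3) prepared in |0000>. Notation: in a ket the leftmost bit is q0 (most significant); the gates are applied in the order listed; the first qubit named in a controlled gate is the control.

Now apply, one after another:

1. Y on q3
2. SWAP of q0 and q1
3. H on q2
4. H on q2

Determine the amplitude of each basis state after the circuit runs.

After the circuit, the state carries amplitude I on |0001>, and 0 on every other basis state. Key observation: steps 3-4 multiply out to the identity, so the circuit reduces to the remaining gates.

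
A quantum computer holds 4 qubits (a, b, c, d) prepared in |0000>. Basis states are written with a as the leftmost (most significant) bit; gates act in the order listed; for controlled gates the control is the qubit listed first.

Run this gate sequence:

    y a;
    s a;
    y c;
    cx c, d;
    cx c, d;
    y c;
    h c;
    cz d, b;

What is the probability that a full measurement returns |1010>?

Outcome |1010> occurs with probability 1/2. Key observation: the block from step 3 through step 6 cancels to the identity and can be dropped.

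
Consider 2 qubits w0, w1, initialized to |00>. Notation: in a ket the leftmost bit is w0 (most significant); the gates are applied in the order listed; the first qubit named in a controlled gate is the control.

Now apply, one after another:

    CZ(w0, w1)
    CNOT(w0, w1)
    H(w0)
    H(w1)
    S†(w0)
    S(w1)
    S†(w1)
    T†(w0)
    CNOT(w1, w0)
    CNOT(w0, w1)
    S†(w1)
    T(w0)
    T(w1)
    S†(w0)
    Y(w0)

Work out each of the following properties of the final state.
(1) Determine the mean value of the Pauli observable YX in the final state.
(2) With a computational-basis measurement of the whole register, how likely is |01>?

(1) The observable YX averages to sqrt(2)/2. Key observation: the block from step 6 through step 7 cancels to the identity and can be dropped.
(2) A full measurement returns |01> with probability 1/4.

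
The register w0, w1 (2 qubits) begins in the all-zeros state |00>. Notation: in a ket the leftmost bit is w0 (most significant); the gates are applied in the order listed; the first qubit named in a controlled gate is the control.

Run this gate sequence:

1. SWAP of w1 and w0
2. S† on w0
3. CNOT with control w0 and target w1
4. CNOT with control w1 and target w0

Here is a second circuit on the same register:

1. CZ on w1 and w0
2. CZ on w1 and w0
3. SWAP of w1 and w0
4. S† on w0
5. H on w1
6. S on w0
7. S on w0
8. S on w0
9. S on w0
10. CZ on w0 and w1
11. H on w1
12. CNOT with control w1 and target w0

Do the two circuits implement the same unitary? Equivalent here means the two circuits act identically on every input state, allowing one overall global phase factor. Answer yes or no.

Yes, they are equivalent — the unitaries differ by at most a global phase.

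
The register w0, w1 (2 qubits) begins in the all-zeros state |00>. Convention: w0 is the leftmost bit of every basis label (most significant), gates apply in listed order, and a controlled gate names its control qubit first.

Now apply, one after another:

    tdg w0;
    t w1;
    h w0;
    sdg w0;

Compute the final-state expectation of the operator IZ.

The observable IZ averages to 1.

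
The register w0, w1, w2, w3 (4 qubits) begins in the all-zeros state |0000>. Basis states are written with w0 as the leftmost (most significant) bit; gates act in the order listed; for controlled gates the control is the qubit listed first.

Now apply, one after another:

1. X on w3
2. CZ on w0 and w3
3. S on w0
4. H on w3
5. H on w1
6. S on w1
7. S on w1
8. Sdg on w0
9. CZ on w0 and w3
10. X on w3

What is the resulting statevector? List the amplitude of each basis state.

The final amplitudes are -1/2 on |0000>, 1/2 on |0001>, 1/2 on |0100>, -1/2 on |0101>, and 0 on every other basis state.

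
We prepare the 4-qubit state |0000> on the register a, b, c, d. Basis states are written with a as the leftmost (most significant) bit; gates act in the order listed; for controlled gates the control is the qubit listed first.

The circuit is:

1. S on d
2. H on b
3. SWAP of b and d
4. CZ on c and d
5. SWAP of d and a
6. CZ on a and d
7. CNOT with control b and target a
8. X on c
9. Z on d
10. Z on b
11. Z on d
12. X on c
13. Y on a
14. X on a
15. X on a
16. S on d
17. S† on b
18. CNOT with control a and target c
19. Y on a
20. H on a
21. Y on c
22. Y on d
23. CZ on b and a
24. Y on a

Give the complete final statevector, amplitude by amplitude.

The final amplitudes are -I/2 on |0001>, -I/2 on |0011>, I/2 on |1001>, -I/2 on |1011>, and 0 on every other basis state.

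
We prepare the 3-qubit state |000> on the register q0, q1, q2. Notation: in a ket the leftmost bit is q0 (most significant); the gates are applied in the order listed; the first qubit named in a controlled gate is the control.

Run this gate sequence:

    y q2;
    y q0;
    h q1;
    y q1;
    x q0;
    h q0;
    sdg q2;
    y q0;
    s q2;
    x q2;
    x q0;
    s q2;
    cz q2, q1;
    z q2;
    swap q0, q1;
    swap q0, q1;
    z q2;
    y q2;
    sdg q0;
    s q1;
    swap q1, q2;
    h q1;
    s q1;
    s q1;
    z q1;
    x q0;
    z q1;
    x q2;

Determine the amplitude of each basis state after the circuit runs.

After the circuit, the state carries amplitude -sqrt(2)*I/4 on |000>, sqrt(2)/4 on |001>, -sqrt(2)*I/4 on |010>, sqrt(2)/4 on |011>, -sqrt(2)/4 on |100>, -sqrt(2)*I/4 on |101>, -sqrt(2)/4 on |110>, -sqrt(2)*I/4 on |111>. Key observation: gates 14-17 undo each other exactly, leaving only the rest of the circuit to track.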